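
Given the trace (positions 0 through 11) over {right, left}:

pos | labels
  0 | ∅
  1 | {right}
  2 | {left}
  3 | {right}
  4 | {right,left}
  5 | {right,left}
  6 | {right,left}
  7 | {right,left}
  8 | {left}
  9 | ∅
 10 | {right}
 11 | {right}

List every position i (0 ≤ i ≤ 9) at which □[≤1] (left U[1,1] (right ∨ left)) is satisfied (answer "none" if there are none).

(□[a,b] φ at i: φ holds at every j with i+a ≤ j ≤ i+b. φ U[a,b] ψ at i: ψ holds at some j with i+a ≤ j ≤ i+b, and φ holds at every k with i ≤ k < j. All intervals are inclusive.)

4, 5, 6

Evaluate at each i in [0,9]:
  i=0: ✗ (fails at j=0)
  i=1: ✗ (fails at j=1)
  i=2: ✗ (fails at j=3)
  i=3: ✗ (fails at j=3)
  i=4: ✓ (all of [4,5])
  i=5: ✓ (all of [5,6])
  i=6: ✓ (all of [6,7])
  i=7: ✗ (fails at j=8)
  i=8: ✗ (fails at j=8)
  i=9: ✗ (fails at j=9)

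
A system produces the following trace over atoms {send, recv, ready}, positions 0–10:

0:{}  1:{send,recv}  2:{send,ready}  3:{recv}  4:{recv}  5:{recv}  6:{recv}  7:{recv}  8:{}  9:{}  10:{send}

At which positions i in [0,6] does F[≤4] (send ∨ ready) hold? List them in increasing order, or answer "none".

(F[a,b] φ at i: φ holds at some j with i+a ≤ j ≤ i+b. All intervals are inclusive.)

Evaluate at each i in [0,6]:
  i=0: ✓ (witness j=1)
  i=1: ✓ (witness j=1)
  i=2: ✓ (witness j=2)
  i=3: ✗ (none in [3,7])
  i=4: ✗ (none in [4,8])
  i=5: ✗ (none in [5,9])
  i=6: ✓ (witness j=10)

0, 1, 2, 6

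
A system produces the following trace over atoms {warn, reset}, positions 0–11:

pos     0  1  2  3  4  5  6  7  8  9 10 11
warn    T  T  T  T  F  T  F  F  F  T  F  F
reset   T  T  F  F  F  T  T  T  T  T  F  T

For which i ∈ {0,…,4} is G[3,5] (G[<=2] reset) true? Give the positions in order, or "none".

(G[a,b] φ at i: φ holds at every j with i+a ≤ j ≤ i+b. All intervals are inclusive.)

Evaluate at each i in [0,4]:
  i=0: ✗ (fails at j=3)
  i=1: ✗ (fails at j=4)
  i=2: ✓ (all of [5,7])
  i=3: ✗ (fails at j=8)
  i=4: ✗ (fails at j=8)

2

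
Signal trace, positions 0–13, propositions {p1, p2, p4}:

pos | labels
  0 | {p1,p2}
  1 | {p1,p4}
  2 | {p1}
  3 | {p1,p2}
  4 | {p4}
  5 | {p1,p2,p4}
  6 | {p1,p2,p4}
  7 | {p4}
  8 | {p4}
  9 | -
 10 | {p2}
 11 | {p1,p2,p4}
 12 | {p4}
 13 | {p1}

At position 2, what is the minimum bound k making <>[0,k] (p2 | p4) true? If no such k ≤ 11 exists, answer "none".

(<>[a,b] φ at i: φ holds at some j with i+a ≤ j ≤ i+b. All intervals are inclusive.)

Scan j = 2,3,… for (p2 | p4):
  j=2: fails
  j=3: holds
First hit at j=3, so smallest k = 3-2 = 1.

1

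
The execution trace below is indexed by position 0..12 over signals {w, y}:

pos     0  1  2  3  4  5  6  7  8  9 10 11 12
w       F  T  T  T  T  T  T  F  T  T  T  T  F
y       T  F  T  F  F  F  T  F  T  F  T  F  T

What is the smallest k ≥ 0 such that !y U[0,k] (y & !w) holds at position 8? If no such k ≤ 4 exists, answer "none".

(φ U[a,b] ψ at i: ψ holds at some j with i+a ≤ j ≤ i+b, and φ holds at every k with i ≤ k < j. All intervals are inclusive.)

Need earliest j ≥ 8 with (y & !w), and !y at every k in [8,j-1].
  j=8: rhs fails.
  j=9: rhs fails.
  j=10: rhs fails.
  j=11: rhs fails.
  j=12: rhs holds but lhs fails at k=8.
No witness within the range → none.

none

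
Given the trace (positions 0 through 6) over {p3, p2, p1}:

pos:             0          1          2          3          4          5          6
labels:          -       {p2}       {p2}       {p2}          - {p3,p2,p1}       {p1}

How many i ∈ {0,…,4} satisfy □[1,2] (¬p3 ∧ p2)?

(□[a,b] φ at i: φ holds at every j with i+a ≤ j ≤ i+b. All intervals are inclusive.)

2

Evaluate at each i in [0,4]:
  i=0: ✓ (all of [1,2])
  i=1: ✓ (all of [2,3])
  i=2: ✗ (fails at j=4)
  i=3: ✗ (fails at j=4)
  i=4: ✗ (fails at j=5)
Positions where it holds: {0, 1} → 2.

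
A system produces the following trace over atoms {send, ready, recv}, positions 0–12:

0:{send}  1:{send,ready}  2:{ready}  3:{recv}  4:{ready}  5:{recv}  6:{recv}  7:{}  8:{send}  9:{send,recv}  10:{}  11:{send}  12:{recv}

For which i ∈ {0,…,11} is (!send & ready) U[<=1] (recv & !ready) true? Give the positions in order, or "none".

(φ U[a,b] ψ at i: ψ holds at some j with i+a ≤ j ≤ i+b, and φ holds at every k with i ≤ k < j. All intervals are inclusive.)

2, 3, 4, 5, 6, 9

Evaluate at each i in [0,11]:
  i=0: ✗ (no rhs in [0,1])
  i=1: ✗ (no rhs in [1,2])
  i=2: ✓ (rhs at j=3; lhs holds on [2,2])
  i=3: ✓ (rhs at j=3)
  i=4: ✓ (rhs at j=5; lhs holds on [4,4])
  i=5: ✓ (rhs at j=5)
  i=6: ✓ (rhs at j=6)
  i=7: ✗ (no rhs in [7,8])
  i=8: ✗ (lhs fails at k=8 before rhs at j=9)
  i=9: ✓ (rhs at j=9)
  i=10: ✗ (no rhs in [10,11])
  i=11: ✗ (lhs fails at k=11 before rhs at j=12)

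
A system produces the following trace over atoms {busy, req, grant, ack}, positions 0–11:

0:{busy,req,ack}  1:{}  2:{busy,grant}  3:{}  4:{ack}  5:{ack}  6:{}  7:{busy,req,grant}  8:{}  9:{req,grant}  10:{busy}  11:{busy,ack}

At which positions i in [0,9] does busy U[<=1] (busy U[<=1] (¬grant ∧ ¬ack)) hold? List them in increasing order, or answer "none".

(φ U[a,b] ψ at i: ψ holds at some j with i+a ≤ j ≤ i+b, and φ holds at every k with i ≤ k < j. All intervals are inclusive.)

Evaluate at each i in [0,9]:
  i=0: ✓ (rhs at j=0)
  i=1: ✓ (rhs at j=1)
  i=2: ✓ (rhs at j=2)
  i=3: ✓ (rhs at j=3)
  i=4: ✗ (no rhs in [4,5])
  i=5: ✗ (lhs fails at k=5 before rhs at j=6)
  i=6: ✓ (rhs at j=6)
  i=7: ✓ (rhs at j=7)
  i=8: ✓ (rhs at j=8)
  i=9: ✗ (lhs fails at k=9 before rhs at j=10)

0, 1, 2, 3, 6, 7, 8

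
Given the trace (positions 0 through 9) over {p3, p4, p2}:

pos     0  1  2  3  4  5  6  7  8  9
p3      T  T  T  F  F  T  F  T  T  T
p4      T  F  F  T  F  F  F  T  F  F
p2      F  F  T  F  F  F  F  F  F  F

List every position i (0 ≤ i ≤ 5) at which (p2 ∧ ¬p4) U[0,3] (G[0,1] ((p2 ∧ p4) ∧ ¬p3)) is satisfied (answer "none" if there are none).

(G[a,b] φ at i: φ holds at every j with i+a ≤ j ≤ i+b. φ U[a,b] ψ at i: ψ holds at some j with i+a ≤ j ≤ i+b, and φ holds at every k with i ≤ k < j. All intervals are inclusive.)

Evaluate at each i in [0,5]:
  i=0: ✗ (no rhs in [0,3])
  i=1: ✗ (no rhs in [1,4])
  i=2: ✗ (no rhs in [2,5])
  i=3: ✗ (no rhs in [3,6])
  i=4: ✗ (no rhs in [4,7])
  i=5: ✗ (no rhs in [5,8])

none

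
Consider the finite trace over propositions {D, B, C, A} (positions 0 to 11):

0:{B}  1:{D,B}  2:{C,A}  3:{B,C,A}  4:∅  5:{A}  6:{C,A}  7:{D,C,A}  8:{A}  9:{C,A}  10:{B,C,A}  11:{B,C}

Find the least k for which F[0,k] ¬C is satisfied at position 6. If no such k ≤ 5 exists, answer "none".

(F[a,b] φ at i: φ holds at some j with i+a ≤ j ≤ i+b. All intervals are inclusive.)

2

Scan j = 6,7,… for ¬C:
  j=6: fails
  j=7: fails
  j=8: holds
First hit at j=8, so smallest k = 8-6 = 2.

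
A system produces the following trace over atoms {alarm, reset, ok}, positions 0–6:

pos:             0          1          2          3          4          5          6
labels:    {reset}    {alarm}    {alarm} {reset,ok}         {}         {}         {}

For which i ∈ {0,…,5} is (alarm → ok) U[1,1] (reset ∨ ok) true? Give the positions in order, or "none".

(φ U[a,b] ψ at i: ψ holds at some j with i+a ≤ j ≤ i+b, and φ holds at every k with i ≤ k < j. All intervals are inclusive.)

none

Evaluate at each i in [0,5]:
  i=0: ✗ (no rhs in [1,1])
  i=1: ✗ (no rhs in [2,2])
  i=2: ✗ (lhs fails at k=2 before rhs at j=3)
  i=3: ✗ (no rhs in [4,4])
  i=4: ✗ (no rhs in [5,5])
  i=5: ✗ (no rhs in [6,6])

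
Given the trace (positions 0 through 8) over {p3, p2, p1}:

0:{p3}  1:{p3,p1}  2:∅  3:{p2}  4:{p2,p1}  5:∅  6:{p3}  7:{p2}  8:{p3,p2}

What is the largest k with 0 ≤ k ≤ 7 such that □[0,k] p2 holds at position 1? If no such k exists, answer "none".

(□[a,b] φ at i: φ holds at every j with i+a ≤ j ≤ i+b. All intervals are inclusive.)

none

p2 must hold from j=1 onward; find where it first fails.
  j=1: fails → no k works.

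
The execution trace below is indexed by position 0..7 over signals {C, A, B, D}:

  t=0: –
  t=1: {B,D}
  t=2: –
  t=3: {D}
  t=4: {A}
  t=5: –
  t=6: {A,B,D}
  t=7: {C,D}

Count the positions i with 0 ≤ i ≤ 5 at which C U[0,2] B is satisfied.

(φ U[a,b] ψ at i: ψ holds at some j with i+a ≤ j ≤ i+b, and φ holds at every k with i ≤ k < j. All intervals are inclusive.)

Evaluate at each i in [0,5]:
  i=0: ✗ (lhs fails at k=0 before rhs at j=1)
  i=1: ✓ (rhs at j=1)
  i=2: ✗ (no rhs in [2,4])
  i=3: ✗ (no rhs in [3,5])
  i=4: ✗ (lhs fails at k=4 before rhs at j=6)
  i=5: ✗ (lhs fails at k=5 before rhs at j=6)
Positions where it holds: {1} → 1.

1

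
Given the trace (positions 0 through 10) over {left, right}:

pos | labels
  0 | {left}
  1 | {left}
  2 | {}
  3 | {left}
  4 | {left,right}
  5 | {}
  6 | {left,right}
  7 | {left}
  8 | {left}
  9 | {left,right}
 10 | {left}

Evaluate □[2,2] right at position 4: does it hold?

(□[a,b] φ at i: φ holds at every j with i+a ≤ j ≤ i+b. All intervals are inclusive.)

Holds

Check right at every j in [6,6]:
  j=6: true
All positions satisfy it → formula holds.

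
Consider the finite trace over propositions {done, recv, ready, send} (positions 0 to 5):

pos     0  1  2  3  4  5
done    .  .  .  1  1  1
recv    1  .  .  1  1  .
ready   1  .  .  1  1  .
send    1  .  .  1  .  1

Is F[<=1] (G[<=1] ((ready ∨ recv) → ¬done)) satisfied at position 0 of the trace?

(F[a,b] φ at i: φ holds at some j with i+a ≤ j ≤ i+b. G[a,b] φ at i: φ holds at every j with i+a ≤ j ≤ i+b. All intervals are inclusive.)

Yes

Check G[<=1] ((ready ∨ recv) → ¬done) at each j in [0,1]:
  j=0: holds on [0,1]
  j=1: holds on [1,2]
Found at j=0 → formula holds.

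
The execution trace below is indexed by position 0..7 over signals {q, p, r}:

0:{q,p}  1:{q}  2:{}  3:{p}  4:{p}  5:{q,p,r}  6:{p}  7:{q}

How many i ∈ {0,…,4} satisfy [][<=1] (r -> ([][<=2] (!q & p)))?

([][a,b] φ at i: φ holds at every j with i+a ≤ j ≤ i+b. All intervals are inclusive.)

Evaluate at each i in [0,4]:
  i=0: ✓ (all of [0,1])
  i=1: ✓ (all of [1,2])
  i=2: ✓ (all of [2,3])
  i=3: ✓ (all of [3,4])
  i=4: ✗ (fails at j=5)
Positions where it holds: {0, 1, 2, 3} → 4.

4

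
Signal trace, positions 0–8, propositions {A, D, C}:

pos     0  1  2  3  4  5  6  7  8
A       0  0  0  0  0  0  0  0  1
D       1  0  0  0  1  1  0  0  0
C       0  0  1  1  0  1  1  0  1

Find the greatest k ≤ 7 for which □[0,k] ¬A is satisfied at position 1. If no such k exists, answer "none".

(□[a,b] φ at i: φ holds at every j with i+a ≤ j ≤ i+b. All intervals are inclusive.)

6

¬A must hold from j=1 onward; find where it first fails.
  j=1: holds
  j=2: holds
  j=3: holds
  j=4: holds
  j=5: holds
  j=6: holds
  j=7: holds
  j=8: fails
Holds on [1,7], so largest k = 6.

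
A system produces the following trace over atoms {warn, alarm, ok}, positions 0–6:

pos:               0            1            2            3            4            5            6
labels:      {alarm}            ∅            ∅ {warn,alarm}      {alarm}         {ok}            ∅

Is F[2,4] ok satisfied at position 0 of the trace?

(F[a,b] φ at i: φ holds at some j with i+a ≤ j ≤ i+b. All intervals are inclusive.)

Does not hold

Check ok at each j in [2,4]:
  j=2: false
  j=3: false
  j=4: false
No position in the window satisfies it → formula fails.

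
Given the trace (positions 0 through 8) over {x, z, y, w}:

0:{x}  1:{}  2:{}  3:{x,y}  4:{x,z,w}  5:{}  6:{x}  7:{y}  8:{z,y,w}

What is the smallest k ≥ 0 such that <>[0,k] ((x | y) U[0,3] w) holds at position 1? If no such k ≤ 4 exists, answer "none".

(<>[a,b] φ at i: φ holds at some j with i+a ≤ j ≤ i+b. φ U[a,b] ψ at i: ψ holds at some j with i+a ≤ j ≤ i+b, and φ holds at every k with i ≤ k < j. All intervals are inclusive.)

Scan j = 1,2,… for ((x | y) U[0,3] w):
  j=1: fails
  j=2: fails
  j=3: holds
First hit at j=3, so smallest k = 3-1 = 2.

2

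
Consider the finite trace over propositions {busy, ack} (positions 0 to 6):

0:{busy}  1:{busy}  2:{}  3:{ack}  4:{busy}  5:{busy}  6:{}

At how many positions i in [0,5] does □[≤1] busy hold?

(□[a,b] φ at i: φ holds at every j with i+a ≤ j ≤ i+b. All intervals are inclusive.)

Evaluate at each i in [0,5]:
  i=0: ✓ (all of [0,1])
  i=1: ✗ (fails at j=2)
  i=2: ✗ (fails at j=2)
  i=3: ✗ (fails at j=3)
  i=4: ✓ (all of [4,5])
  i=5: ✗ (fails at j=6)
Positions where it holds: {0, 4} → 2.

2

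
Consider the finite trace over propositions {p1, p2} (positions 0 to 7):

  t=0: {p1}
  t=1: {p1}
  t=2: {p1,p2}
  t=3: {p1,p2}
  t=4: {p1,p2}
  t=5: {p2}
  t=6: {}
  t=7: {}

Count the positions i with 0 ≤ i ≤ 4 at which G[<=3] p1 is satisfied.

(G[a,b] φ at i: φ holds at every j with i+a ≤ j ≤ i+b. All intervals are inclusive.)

2

Evaluate at each i in [0,4]:
  i=0: ✓ (all of [0,3])
  i=1: ✓ (all of [1,4])
  i=2: ✗ (fails at j=5)
  i=3: ✗ (fails at j=5)
  i=4: ✗ (fails at j=5)
Positions where it holds: {0, 1} → 2.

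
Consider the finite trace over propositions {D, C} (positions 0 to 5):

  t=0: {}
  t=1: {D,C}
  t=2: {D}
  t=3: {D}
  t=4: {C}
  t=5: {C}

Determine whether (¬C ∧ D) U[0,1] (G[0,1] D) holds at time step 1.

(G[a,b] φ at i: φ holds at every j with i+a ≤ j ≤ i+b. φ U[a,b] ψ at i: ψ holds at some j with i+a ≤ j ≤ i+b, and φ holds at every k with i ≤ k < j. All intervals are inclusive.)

Need some j in [1,2] with G[0,1] D, and (¬C ∧ D) at every k in [1,j-1].
  j=1: G[0,1] D holds; no prefix to check → satisfied.

Yes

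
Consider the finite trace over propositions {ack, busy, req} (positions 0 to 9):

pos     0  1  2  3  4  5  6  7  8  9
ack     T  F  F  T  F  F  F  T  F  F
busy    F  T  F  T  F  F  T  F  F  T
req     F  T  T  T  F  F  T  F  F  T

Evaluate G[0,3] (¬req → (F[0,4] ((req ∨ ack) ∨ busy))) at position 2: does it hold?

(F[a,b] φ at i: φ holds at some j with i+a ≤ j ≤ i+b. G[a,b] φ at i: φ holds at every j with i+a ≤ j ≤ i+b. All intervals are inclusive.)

Holds

Check (¬req → (F[0,4] ((req ∨ ack) ∨ busy))) at every j in [2,5]:
  j=2: antecedent false → ✓
  j=3: antecedent false → ✓
  j=4: antecedent true; consequent holds (witness at 6) → ✓
  j=5: antecedent true; consequent holds (witness at 6) → ✓
All positions satisfy it → formula holds.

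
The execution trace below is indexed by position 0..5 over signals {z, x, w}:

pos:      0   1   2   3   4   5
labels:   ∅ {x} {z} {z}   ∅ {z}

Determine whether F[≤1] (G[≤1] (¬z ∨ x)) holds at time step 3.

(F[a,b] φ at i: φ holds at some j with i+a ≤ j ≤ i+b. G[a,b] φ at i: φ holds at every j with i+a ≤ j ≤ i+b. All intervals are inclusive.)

Does not hold

Check G[≤1] (¬z ∨ x) at each j in [3,4]:
  j=3: fails at 3
  j=4: fails at 5
No position in the window satisfies it → formula fails.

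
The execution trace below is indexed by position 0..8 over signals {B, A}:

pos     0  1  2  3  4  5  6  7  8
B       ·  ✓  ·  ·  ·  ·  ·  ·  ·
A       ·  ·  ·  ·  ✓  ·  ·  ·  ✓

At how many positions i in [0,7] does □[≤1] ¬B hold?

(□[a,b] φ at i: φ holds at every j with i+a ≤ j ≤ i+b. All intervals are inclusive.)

6

Evaluate at each i in [0,7]:
  i=0: ✗ (fails at j=1)
  i=1: ✗ (fails at j=1)
  i=2: ✓ (all of [2,3])
  i=3: ✓ (all of [3,4])
  i=4: ✓ (all of [4,5])
  i=5: ✓ (all of [5,6])
  i=6: ✓ (all of [6,7])
  i=7: ✓ (all of [7,8])
Positions where it holds: {2, 3, 4, 5, 6, 7} → 6.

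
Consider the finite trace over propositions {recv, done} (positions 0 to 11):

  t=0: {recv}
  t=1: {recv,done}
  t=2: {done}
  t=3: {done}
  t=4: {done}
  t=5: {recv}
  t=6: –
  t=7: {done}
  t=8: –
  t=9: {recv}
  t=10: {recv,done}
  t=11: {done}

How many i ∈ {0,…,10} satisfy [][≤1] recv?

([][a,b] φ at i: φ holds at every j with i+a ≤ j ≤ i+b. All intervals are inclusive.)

2

Evaluate at each i in [0,10]:
  i=0: ✓ (all of [0,1])
  i=1: ✗ (fails at j=2)
  i=2: ✗ (fails at j=2)
  i=3: ✗ (fails at j=3)
  i=4: ✗ (fails at j=4)
  i=5: ✗ (fails at j=6)
  i=6: ✗ (fails at j=6)
  i=7: ✗ (fails at j=7)
  i=8: ✗ (fails at j=8)
  i=9: ✓ (all of [9,10])
  i=10: ✗ (fails at j=11)
Positions where it holds: {0, 9} → 2.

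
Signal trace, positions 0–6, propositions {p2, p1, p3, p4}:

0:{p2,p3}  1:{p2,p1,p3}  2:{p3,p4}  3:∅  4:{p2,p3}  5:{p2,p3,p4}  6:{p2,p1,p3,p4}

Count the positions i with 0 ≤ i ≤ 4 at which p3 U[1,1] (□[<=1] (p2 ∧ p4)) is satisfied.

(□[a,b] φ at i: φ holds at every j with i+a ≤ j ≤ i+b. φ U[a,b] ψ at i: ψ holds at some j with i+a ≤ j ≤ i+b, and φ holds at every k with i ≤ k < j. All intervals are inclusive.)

1

Evaluate at each i in [0,4]:
  i=0: ✗ (no rhs in [1,1])
  i=1: ✗ (no rhs in [2,2])
  i=2: ✗ (no rhs in [3,3])
  i=3: ✗ (no rhs in [4,4])
  i=4: ✓ (rhs at j=5; lhs holds on [4,4])
Positions where it holds: {4} → 1.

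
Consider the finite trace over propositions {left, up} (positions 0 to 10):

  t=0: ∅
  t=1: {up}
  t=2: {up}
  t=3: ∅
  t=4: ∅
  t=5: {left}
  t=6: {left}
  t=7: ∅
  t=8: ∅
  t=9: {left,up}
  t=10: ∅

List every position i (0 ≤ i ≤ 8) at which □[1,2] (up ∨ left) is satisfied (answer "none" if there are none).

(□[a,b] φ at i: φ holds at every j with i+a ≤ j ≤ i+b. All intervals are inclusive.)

Evaluate at each i in [0,8]:
  i=0: ✓ (all of [1,2])
  i=1: ✗ (fails at j=3)
  i=2: ✗ (fails at j=3)
  i=3: ✗ (fails at j=4)
  i=4: ✓ (all of [5,6])
  i=5: ✗ (fails at j=7)
  i=6: ✗ (fails at j=7)
  i=7: ✗ (fails at j=8)
  i=8: ✗ (fails at j=10)

0, 4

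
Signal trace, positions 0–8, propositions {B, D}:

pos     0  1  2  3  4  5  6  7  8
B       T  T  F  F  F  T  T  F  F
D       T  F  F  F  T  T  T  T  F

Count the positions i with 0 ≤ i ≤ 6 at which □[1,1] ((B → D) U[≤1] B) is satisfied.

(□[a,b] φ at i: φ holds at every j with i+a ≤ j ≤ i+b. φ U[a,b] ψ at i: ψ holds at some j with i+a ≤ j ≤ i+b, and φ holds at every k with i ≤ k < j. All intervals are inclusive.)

4

Evaluate at each i in [0,6]:
  i=0: ✓ (all of [1,1])
  i=1: ✗ (fails at j=2)
  i=2: ✗ (fails at j=3)
  i=3: ✓ (all of [4,4])
  i=4: ✓ (all of [5,5])
  i=5: ✓ (all of [6,6])
  i=6: ✗ (fails at j=7)
Positions where it holds: {0, 3, 4, 5} → 4.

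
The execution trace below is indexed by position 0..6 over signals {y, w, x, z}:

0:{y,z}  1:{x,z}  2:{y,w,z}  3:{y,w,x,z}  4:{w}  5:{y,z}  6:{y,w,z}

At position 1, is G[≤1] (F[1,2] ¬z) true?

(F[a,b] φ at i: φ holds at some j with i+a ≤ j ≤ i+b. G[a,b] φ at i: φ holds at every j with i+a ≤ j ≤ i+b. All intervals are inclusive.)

No

Check F[1,2] ¬z at every j in [1,2]:
  j=1: fails (none in [2,3])
  j=2: holds (witness at 4)
Fails at j=1 → formula fails.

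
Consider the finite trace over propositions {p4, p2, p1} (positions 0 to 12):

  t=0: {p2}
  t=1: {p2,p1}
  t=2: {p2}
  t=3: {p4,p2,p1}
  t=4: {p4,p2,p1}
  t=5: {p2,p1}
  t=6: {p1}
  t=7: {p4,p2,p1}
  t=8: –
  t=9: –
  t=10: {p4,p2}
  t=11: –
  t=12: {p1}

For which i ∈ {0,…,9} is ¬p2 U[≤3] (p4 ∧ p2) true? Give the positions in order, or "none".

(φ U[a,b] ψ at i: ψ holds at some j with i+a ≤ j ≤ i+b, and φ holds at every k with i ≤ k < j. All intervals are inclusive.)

Evaluate at each i in [0,9]:
  i=0: ✗ (lhs fails at k=0 before rhs at j=3)
  i=1: ✗ (lhs fails at k=1 before rhs at j=3)
  i=2: ✗ (lhs fails at k=2 before rhs at j=3)
  i=3: ✓ (rhs at j=3)
  i=4: ✓ (rhs at j=4)
  i=5: ✗ (lhs fails at k=5 before rhs at j=7)
  i=6: ✓ (rhs at j=7; lhs holds on [6,6])
  i=7: ✓ (rhs at j=7)
  i=8: ✓ (rhs at j=10; lhs holds on [8,9])
  i=9: ✓ (rhs at j=10; lhs holds on [9,9])

3, 4, 6, 7, 8, 9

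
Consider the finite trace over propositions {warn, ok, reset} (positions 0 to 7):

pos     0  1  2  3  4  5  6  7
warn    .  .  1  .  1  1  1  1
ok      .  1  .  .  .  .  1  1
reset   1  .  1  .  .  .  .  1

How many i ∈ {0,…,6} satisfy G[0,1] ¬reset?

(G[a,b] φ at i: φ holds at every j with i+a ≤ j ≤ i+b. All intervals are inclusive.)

3

Evaluate at each i in [0,6]:
  i=0: ✗ (fails at j=0)
  i=1: ✗ (fails at j=2)
  i=2: ✗ (fails at j=2)
  i=3: ✓ (all of [3,4])
  i=4: ✓ (all of [4,5])
  i=5: ✓ (all of [5,6])
  i=6: ✗ (fails at j=7)
Positions where it holds: {3, 4, 5} → 3.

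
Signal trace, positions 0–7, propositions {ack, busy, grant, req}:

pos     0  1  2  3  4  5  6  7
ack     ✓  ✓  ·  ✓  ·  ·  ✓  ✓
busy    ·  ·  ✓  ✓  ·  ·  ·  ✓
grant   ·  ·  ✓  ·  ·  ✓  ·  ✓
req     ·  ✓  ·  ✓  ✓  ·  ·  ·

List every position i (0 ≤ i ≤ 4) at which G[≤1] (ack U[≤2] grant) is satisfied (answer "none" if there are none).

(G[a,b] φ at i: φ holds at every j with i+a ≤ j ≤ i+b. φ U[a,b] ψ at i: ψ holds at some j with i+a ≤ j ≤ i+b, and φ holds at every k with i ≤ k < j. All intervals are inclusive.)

0, 1

Evaluate at each i in [0,4]:
  i=0: ✓ (all of [0,1])
  i=1: ✓ (all of [1,2])
  i=2: ✗ (fails at j=3)
  i=3: ✗ (fails at j=3)
  i=4: ✗ (fails at j=4)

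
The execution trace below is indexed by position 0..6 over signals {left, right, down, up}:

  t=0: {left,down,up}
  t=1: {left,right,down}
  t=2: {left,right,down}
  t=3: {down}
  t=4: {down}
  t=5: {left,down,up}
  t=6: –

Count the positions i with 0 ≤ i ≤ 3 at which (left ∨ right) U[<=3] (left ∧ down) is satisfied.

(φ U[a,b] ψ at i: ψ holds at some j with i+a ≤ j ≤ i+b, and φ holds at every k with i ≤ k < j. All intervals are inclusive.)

Evaluate at each i in [0,3]:
  i=0: ✓ (rhs at j=0)
  i=1: ✓ (rhs at j=1)
  i=2: ✓ (rhs at j=2)
  i=3: ✗ (lhs fails at k=3 before rhs at j=5)
Positions where it holds: {0, 1, 2} → 3.

3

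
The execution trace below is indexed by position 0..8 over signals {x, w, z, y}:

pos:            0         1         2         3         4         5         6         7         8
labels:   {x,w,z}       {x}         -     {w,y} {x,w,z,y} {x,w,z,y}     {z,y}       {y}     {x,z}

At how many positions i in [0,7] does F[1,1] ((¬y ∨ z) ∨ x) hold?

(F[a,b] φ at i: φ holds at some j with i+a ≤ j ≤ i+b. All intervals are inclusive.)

6

Evaluate at each i in [0,7]:
  i=0: ✓ (witness j=1)
  i=1: ✓ (witness j=2)
  i=2: ✗ (none in [3,3])
  i=3: ✓ (witness j=4)
  i=4: ✓ (witness j=5)
  i=5: ✓ (witness j=6)
  i=6: ✗ (none in [7,7])
  i=7: ✓ (witness j=8)
Positions where it holds: {0, 1, 3, 4, 5, 7} → 6.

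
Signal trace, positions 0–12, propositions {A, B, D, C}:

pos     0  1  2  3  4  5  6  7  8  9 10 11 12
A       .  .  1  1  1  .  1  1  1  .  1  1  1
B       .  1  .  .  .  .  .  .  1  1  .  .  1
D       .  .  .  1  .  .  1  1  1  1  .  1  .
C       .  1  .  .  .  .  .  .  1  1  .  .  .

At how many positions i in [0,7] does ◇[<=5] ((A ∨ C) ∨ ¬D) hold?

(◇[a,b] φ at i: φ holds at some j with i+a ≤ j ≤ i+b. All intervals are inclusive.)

Evaluate at each i in [0,7]:
  i=0: ✓ (witness j=0)
  i=1: ✓ (witness j=1)
  i=2: ✓ (witness j=2)
  i=3: ✓ (witness j=3)
  i=4: ✓ (witness j=4)
  i=5: ✓ (witness j=5)
  i=6: ✓ (witness j=6)
  i=7: ✓ (witness j=7)
Positions where it holds: {0, 1, 2, 3, 4, 5, 6, 7} → 8.

8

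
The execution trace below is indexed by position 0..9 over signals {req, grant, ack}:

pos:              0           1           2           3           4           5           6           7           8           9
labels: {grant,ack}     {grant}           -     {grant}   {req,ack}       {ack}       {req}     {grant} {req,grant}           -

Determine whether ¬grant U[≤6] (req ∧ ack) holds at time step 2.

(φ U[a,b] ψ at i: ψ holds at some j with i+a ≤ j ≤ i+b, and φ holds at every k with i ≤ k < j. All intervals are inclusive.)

Need some j in [2,8] with (req ∧ ack), and ¬grant at every k in [2,j-1].
  j=2: (req ∧ ack) false.
  j=3: (req ∧ ack) false.
  j=4: (req ∧ ack) holds, but ¬grant fails at k=3 → not this j.
  j=5: (req ∧ ack) false.
  j=6: (req ∧ ack) false.
  j=7: (req ∧ ack) false.
  j=8: (req ∧ ack) false.
No j in the window works → until fails.

No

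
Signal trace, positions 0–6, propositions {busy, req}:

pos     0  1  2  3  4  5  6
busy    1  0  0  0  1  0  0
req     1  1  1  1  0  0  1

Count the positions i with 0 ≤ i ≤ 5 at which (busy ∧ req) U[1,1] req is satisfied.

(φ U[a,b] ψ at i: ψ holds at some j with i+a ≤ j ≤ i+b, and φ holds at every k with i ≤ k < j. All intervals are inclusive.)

Evaluate at each i in [0,5]:
  i=0: ✓ (rhs at j=1; lhs holds on [0,0])
  i=1: ✗ (lhs fails at k=1 before rhs at j=2)
  i=2: ✗ (lhs fails at k=2 before rhs at j=3)
  i=3: ✗ (no rhs in [4,4])
  i=4: ✗ (no rhs in [5,5])
  i=5: ✗ (lhs fails at k=5 before rhs at j=6)
Positions where it holds: {0} → 1.

1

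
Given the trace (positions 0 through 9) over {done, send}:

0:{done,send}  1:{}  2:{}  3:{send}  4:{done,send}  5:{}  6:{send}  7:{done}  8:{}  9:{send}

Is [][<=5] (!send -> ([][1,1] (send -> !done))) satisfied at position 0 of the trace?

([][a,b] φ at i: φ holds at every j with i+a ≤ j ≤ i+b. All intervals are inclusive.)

Check (!send -> ([][1,1] (send -> !done))) at every j in [0,5]:
  j=0: antecedent false → ✓
  j=1: antecedent true; consequent holds on [2,2] → ✓
  j=2: antecedent true; consequent holds on [3,3] → ✓
  j=3: antecedent false → ✓
  j=4: antecedent false → ✓
  j=5: antecedent true; consequent holds on [6,6] → ✓
All positions satisfy it → formula holds.

Yes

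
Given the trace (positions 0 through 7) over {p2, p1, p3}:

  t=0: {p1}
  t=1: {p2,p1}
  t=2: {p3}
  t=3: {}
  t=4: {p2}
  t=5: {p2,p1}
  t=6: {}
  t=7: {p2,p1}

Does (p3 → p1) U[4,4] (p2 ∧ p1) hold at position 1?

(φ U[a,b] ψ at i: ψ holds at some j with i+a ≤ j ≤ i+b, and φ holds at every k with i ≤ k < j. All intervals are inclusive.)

No

Need some j in [5,5] with (p2 ∧ p1), and (p3 → p1) at every k in [1,j-1].
  j=5: (p2 ∧ p1) holds, but (p3 → p1) fails at k=2 → not this j.
No j in the window works → until fails.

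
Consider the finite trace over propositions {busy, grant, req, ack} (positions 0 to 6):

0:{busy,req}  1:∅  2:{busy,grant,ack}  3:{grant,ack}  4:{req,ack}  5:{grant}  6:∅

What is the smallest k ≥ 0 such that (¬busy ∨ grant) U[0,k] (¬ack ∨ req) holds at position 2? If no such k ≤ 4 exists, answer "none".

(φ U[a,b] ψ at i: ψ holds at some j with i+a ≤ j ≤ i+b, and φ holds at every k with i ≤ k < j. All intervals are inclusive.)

Need earliest j ≥ 2 with (¬ack ∨ req), and (¬busy ∨ grant) at every k in [2,j-1].
  j=2: rhs fails.
  j=3: rhs fails.
  j=4: rhs holds; lhs holds on [2,3]. k = 2.

2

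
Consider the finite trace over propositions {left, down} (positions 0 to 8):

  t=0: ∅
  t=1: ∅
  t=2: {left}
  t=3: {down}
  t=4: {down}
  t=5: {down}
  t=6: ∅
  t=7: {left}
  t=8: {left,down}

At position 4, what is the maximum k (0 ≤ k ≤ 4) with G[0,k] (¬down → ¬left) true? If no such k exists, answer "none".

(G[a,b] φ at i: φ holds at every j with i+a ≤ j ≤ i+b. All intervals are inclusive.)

(¬down → ¬left) must hold from j=4 onward; find where it first fails.
  j=4: holds
  j=5: holds
  j=6: holds
  j=7: fails
Holds on [4,6], so largest k = 2.

2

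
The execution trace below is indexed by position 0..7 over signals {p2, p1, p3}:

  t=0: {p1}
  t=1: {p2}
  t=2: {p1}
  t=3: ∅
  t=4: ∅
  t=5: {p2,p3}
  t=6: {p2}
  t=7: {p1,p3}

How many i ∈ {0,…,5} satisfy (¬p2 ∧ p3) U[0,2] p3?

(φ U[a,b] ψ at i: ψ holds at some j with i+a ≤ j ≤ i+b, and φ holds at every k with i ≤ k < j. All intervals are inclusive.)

1

Evaluate at each i in [0,5]:
  i=0: ✗ (no rhs in [0,2])
  i=1: ✗ (no rhs in [1,3])
  i=2: ✗ (no rhs in [2,4])
  i=3: ✗ (lhs fails at k=3 before rhs at j=5)
  i=4: ✗ (lhs fails at k=4 before rhs at j=5)
  i=5: ✓ (rhs at j=5)
Positions where it holds: {5} → 1.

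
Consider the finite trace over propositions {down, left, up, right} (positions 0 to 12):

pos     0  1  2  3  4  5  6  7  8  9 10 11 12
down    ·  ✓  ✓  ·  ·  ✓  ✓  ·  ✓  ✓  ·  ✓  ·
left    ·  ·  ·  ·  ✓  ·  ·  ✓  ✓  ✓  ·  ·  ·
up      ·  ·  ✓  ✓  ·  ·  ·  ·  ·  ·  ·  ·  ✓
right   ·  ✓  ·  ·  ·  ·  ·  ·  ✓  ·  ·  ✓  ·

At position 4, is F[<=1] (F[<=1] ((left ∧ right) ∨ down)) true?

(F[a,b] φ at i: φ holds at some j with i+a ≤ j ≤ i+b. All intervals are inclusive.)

Yes

Check F[<=1] ((left ∧ right) ∨ down) at each j in [4,5]:
  j=4: holds (witness at 5)
  j=5: holds (witness at 5)
Found at j=4 → formula holds.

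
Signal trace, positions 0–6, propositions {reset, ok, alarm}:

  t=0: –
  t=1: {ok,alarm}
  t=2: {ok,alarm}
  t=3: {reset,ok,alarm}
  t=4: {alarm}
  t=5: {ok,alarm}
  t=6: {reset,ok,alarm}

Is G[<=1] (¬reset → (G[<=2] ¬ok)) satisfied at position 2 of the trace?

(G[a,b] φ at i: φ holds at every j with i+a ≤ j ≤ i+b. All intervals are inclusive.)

False

Check (¬reset → (G[<=2] ¬ok)) at every j in [2,3]:
  j=2: antecedent true; consequent fails at 2 → ✗
  j=3: antecedent false → ✓
Fails at j=2 → formula fails.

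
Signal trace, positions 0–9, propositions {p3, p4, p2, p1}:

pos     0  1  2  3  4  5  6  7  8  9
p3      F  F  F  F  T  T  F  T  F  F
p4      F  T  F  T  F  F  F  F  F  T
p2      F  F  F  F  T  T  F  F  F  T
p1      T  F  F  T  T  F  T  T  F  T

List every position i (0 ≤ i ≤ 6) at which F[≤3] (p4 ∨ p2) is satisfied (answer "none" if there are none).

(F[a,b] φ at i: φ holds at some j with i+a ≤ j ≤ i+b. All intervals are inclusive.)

Evaluate at each i in [0,6]:
  i=0: ✓ (witness j=1)
  i=1: ✓ (witness j=1)
  i=2: ✓ (witness j=3)
  i=3: ✓ (witness j=3)
  i=4: ✓ (witness j=4)
  i=5: ✓ (witness j=5)
  i=6: ✓ (witness j=9)

0, 1, 2, 3, 4, 5, 6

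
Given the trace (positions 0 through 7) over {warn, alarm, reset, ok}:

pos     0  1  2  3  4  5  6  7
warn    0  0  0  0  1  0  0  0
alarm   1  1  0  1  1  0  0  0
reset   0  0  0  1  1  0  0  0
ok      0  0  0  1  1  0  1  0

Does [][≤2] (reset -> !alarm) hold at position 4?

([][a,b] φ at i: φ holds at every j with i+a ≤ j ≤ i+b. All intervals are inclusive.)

No

Check (reset -> !alarm) at every j in [4,6]:
  j=4: antecedent true; consequent false → ✗
  j=5: antecedent false → ✓
  j=6: antecedent false → ✓
Fails at j=4 → formula fails.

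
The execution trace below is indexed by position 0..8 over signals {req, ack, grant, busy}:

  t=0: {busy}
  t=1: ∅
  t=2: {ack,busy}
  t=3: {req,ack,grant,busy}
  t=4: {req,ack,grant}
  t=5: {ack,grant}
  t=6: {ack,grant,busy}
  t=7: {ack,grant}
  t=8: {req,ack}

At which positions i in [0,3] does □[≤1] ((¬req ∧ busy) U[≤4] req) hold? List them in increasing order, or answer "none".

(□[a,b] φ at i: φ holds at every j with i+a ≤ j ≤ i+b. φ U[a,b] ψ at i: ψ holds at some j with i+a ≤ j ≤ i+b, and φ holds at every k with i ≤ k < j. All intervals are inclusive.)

Evaluate at each i in [0,3]:
  i=0: ✗ (fails at j=0)
  i=1: ✗ (fails at j=1)
  i=2: ✓ (all of [2,3])
  i=3: ✓ (all of [3,4])

2, 3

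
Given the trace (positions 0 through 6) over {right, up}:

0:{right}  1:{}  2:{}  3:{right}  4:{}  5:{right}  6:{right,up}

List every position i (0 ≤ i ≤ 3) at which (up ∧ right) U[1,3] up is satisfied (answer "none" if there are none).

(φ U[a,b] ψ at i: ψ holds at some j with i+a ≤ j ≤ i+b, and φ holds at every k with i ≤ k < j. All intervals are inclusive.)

none

Evaluate at each i in [0,3]:
  i=0: ✗ (no rhs in [1,3])
  i=1: ✗ (no rhs in [2,4])
  i=2: ✗ (no rhs in [3,5])
  i=3: ✗ (lhs fails at k=3 before rhs at j=6)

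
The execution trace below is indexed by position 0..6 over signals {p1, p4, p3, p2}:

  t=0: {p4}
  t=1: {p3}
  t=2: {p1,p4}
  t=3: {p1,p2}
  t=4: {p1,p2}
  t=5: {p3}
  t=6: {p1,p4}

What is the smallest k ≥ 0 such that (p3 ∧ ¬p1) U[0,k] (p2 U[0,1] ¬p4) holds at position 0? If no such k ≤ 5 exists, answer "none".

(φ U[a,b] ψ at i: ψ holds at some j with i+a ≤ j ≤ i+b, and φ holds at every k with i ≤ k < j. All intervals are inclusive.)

Need earliest j ≥ 0 with (p2 U[0,1] ¬p4), and (p3 ∧ ¬p1) at every k in [0,j-1].
  j=0: rhs fails.
  j=1: rhs holds but lhs fails at k=0.
  j=2: rhs fails.
  j=3: rhs holds but lhs fails at k=0.
  j=4: rhs holds but lhs fails at k=0.
  j=5: rhs holds but lhs fails at k=0.
No witness within the range → none.

none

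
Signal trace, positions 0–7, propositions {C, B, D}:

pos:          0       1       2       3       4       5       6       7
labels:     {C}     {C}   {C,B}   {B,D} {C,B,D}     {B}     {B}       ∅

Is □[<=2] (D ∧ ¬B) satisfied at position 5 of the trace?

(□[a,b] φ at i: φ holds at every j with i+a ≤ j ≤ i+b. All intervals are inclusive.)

Check (D ∧ ¬B) at every j in [5,7]:
  j=5: false
  j=6: false
  j=7: false
Fails at j=5 → formula fails.

Does not hold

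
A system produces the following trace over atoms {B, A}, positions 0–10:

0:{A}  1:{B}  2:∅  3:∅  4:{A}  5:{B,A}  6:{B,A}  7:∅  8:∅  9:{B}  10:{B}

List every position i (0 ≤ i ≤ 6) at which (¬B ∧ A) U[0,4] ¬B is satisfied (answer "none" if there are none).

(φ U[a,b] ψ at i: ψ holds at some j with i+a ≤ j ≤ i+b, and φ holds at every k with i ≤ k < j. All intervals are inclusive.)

Evaluate at each i in [0,6]:
  i=0: ✓ (rhs at j=0)
  i=1: ✗ (lhs fails at k=1 before rhs at j=2)
  i=2: ✓ (rhs at j=2)
  i=3: ✓ (rhs at j=3)
  i=4: ✓ (rhs at j=4)
  i=5: ✗ (lhs fails at k=5 before rhs at j=7)
  i=6: ✗ (lhs fails at k=6 before rhs at j=7)

0, 2, 3, 4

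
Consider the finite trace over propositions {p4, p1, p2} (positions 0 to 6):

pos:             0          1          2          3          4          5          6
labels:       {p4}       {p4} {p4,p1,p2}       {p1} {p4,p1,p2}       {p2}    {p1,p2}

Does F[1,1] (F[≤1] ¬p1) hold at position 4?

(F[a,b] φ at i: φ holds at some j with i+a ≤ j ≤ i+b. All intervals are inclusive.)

Check F[≤1] ¬p1 at each j in [5,5]:
  j=5: holds (witness at 5)
Found at j=5 → formula holds.

True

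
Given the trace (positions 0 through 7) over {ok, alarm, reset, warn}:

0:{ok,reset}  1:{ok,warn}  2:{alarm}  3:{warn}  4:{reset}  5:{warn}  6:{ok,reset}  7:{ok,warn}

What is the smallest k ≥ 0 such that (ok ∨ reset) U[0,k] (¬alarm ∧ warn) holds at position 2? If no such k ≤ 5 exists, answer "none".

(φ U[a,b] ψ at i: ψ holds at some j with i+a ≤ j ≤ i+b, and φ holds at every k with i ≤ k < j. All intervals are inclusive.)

none

Need earliest j ≥ 2 with (¬alarm ∧ warn), and (ok ∨ reset) at every k in [2,j-1].
  j=2: rhs fails.
  j=3: rhs holds but lhs fails at k=2.
  j=4: rhs fails.
  j=5: rhs holds but lhs fails at k=2.
  j=6: rhs fails.
  j=7: rhs holds but lhs fails at k=2.
No witness within the range → none.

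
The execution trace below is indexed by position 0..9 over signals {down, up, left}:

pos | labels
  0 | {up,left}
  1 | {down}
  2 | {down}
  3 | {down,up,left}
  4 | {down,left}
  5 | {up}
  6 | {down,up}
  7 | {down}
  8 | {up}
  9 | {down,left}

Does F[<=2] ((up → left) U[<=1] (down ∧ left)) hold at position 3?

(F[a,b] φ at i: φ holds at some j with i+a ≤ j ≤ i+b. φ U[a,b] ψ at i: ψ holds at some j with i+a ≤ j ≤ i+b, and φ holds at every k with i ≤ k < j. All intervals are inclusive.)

Yes

Check ((up → left) U[<=1] (down ∧ left)) at each j in [3,5]:
  j=3: holds
  j=4: holds
  j=5: fails
Found at j=3 → formula holds.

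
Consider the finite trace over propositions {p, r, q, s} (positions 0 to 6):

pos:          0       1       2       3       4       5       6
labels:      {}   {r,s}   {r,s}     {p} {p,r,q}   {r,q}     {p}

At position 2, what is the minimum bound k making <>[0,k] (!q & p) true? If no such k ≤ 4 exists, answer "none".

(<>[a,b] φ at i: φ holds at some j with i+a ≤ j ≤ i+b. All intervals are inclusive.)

Scan j = 2,3,… for (!q & p):
  j=2: fails
  j=3: holds
First hit at j=3, so smallest k = 3-2 = 1.

1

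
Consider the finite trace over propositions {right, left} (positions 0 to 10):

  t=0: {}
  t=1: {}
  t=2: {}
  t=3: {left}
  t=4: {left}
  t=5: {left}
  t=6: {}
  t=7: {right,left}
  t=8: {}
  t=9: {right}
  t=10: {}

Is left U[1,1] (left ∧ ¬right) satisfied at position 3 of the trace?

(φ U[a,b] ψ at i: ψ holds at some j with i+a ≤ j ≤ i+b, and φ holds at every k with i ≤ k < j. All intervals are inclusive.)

True

Need some j in [4,4] with (left ∧ ¬right), and left at every k in [3,j-1].
  j=4: (left ∧ ¬right) holds; left holds at every k in [3,3] → satisfied.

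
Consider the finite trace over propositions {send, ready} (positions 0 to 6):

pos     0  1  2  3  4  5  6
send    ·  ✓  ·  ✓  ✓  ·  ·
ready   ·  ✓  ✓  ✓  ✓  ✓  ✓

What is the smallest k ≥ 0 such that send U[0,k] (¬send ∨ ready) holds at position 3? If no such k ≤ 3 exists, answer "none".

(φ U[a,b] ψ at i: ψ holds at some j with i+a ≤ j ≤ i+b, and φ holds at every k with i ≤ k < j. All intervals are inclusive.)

0

Need earliest j ≥ 3 with (¬send ∨ ready), and send at every k in [3,j-1].
  j=3: rhs holds (empty prefix). k = 0.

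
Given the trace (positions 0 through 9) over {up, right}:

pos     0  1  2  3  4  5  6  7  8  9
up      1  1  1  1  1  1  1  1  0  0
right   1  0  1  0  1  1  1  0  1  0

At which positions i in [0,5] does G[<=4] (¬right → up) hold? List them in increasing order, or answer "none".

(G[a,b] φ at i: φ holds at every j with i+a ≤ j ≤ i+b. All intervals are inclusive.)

Evaluate at each i in [0,5]:
  i=0: ✓ (all of [0,4])
  i=1: ✓ (all of [1,5])
  i=2: ✓ (all of [2,6])
  i=3: ✓ (all of [3,7])
  i=4: ✓ (all of [4,8])
  i=5: ✗ (fails at j=9)

0, 1, 2, 3, 4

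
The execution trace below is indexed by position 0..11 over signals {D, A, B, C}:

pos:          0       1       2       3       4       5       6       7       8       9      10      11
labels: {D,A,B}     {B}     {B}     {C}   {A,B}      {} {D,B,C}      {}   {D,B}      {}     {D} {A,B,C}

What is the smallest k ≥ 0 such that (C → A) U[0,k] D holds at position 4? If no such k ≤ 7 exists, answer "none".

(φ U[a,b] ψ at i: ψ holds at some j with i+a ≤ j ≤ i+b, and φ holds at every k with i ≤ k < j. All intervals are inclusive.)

2

Need earliest j ≥ 4 with D, and (C → A) at every k in [4,j-1].
  j=4: rhs fails.
  j=5: rhs fails.
  j=6: rhs holds; lhs holds on [4,5]. k = 2.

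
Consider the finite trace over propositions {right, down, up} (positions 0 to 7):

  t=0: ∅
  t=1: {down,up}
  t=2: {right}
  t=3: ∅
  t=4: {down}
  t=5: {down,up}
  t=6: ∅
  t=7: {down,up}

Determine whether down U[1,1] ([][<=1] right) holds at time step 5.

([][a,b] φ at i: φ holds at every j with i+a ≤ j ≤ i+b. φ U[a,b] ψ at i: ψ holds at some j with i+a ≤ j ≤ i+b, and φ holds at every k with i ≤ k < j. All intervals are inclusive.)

Need some j in [6,6] with [][<=1] right, and down at every k in [5,j-1].
  j=6: [][<=1] right — fails at 6.
No j in the window works → until fails.

False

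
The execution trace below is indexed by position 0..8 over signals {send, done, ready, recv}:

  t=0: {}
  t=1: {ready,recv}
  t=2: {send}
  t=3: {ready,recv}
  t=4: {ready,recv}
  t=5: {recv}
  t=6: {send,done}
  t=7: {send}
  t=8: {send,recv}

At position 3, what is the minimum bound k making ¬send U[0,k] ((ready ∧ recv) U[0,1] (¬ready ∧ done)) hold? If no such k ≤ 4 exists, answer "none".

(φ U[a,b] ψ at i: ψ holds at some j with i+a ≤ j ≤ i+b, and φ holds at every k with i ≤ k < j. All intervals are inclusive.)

3

Need earliest j ≥ 3 with ((ready ∧ recv) U[0,1] (¬ready ∧ done)), and ¬send at every k in [3,j-1].
  j=3: rhs fails.
  j=4: rhs fails.
  j=5: rhs fails.
  j=6: rhs holds; lhs holds on [3,5]. k = 3.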